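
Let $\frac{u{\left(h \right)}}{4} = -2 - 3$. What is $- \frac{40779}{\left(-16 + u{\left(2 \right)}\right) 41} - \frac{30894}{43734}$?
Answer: $\frac{32182023}{1195396} \approx 26.922$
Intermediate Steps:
$u{\left(h \right)} = -20$ ($u{\left(h \right)} = 4 \left(-2 - 3\right) = 4 \left(-5\right) = -20$)
$- \frac{40779}{\left(-16 + u{\left(2 \right)}\right) 41} - \frac{30894}{43734} = - \frac{40779}{\left(-16 - 20\right) 41} - \frac{30894}{43734} = - \frac{40779}{\left(-36\right) 41} - \frac{5149}{7289} = - \frac{40779}{-1476} - \frac{5149}{7289} = \left(-40779\right) \left(- \frac{1}{1476}\right) - \frac{5149}{7289} = \frac{4531}{164} - \frac{5149}{7289} = \frac{32182023}{1195396}$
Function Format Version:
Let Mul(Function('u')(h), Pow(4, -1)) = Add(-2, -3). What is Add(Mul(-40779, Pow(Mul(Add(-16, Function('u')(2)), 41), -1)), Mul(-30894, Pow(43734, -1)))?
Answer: Rational(32182023, 1195396) ≈ 26.922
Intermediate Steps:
Function('u')(h) = -20 (Function('u')(h) = Mul(4, Add(-2, -3)) = Mul(4, -5) = -20)
Add(Mul(-40779, Pow(Mul(Add(-16, Function('u')(2)), 41), -1)), Mul(-30894, Pow(43734, -1))) = Add(Mul(-40779, Pow(Mul(Add(-16, -20), 41), -1)), Mul(-30894, Pow(43734, -1))) = Add(Mul(-40779, Pow(Mul(-36, 41), -1)), Mul(-30894, Rational(1, 43734))) = Add(Mul(-40779, Pow(-1476, -1)), Rational(-5149, 7289)) = Add(Mul(-40779, Rational(-1, 1476)), Rational(-5149, 7289)) = Add(Rational(4531, 164), Rational(-5149, 7289)) = Rational(32182023, 1195396)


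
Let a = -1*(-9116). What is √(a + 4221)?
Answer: √13337 ≈ 115.49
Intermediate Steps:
a = 9116
√(a + 4221) = √(9116 + 4221) = √13337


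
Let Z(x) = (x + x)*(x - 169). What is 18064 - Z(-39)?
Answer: 1840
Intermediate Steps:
Z(x) = 2*x*(-169 + x) (Z(x) = (2*x)*(-169 + x) = 2*x*(-169 + x))
18064 - Z(-39) = 18064 - 2*(-39)*(-169 - 39) = 18064 - 2*(-39)*(-208) = 18064 - 1*16224 = 18064 - 16224 = 1840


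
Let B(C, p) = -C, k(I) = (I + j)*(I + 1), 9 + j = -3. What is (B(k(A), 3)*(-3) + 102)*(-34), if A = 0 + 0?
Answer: -2244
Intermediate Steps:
A = 0
j = -12 (j = -9 - 3 = -12)
k(I) = (1 + I)*(-12 + I) (k(I) = (I - 12)*(I + 1) = (-12 + I)*(1 + I) = (1 + I)*(-12 + I))
(B(k(A), 3)*(-3) + 102)*(-34) = (-(-12 + 0² - 11*0)*(-3) + 102)*(-34) = (-(-12 + 0 + 0)*(-3) + 102)*(-34) = (-1*(-12)*(-3) + 102)*(-34) = (12*(-3) + 102)*(-34) = (-36 + 102)*(-34) = 66*(-34) = -2244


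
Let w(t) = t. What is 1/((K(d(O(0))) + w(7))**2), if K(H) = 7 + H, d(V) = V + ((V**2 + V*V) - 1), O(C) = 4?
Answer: 1/2401 ≈ 0.00041649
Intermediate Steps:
d(V) = -1 + V + 2*V**2 (d(V) = V + ((V**2 + V**2) - 1) = V + (2*V**2 - 1) = V + (-1 + 2*V**2) = -1 + V + 2*V**2)
1/((K(d(O(0))) + w(7))**2) = 1/(((7 + (-1 + 4 + 2*4**2)) + 7)**2) = 1/(((7 + (-1 + 4 + 2*16)) + 7)**2) = 1/(((7 + (-1 + 4 + 32)) + 7)**2) = 1/(((7 + 35) + 7)**2) = 1/((42 + 7)**2) = 1/(49**2) = 1/2401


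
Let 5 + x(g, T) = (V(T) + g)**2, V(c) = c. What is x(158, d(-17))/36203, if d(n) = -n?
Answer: 30620/36203 ≈ 0.84579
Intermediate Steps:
x(g, T) = -5 + (T + g)**2
x(158, d(-17))/36203 = (-5 + (-1*(-17) + 158)**2)/36203 = (-5 + (17 + 158)**2)*(1/36203) = (-5 + 175**2)*(1/36203) = (-5 + 30625)*(1/36203) = 30620*(1/36203) = 30620/36203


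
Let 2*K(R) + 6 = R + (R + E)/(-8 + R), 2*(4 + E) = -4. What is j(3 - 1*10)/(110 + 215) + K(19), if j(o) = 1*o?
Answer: 25273/3575 ≈ 7.0694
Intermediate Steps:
E = -6 (E = -4 + (½)*(-4) = -4 - 2 = -6)
K(R) = -3 + R/2 + (-6 + R)/(2*(-8 + R)) (K(R) = -3 + (R + (R - 6)/(-8 + R))/2 = -3 + (R + (-6 + R)/(-8 + R))/2 = -3 + (R/2 + (-6 + R)/(2*(-8 + R))) = -3 + R/2 + (-6 + R)/(2*(-8 + R)))
j(o) = o
j(3 - 1*10)/(110 + 215) + K(19) = (3 - 1*10)/(110 + 215) + (42 + 19² - 13*19)/(2*(-8 + 19)) = (3 - 10)/325 + (½)*(42 + 361 - 247)/11 = (1/325)*(-7) + (½)*(1/11)*156 = -7/325 + 78/11 = 25273/3575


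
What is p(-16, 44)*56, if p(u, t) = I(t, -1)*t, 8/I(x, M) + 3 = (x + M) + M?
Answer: 19712/39 ≈ 505.44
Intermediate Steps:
I(x, M) = 8/(-3 + x + 2*M) (I(x, M) = 8/(-3 + ((x + M) + M)) = 8/(-3 + ((M + x) + M)) = 8/(-3 + (x + 2*M)) = 8/(-3 + x + 2*M))
p(u, t) = 8*t/(-5 + t) (p(u, t) = (8/(-3 + t + 2*(-1)))*t = (8/(-3 + t - 2))*t = (8/(-5 + t))*t = 8*t/(-5 + t))
p(-16, 44)*56 = (8*44/(-5 + 44))*56 = (8*44/39)*56 = (8*44*(1/39))*56 = (352/39)*56 = 19712/39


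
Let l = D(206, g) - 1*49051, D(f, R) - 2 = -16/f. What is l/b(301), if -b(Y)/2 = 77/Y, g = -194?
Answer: 217238365/2266 ≈ 95869.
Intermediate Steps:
D(f, R) = 2 - 16/f
b(Y) = -154/Y
l = -5052055/103 (l = (2 - 16/206) - 1*49051 = (2 - 16*1/206) - 49051 = (2 - 8/103) - 49051 = 198/103 - 49051 = -5052055/103 ≈ -49049.)
l/b(301) = -5052055/(103*((-154/301))) = -5052055/(103*((-154*1/301))) = -5052055/(103*(-22/43)) = -5052055/103*(-43/22) = 217238365/2266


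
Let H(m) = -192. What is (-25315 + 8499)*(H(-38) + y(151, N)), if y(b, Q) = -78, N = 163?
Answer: 4540320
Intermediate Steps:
(-25315 + 8499)*(H(-38) + y(151, N)) = (-25315 + 8499)*(-192 - 78) = -16816*(-270) = 4540320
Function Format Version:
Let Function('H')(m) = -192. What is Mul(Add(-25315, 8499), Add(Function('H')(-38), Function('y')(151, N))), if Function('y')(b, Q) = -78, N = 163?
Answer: 4540320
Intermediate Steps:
Mul(Add(-25315, 8499), Add(Function('H')(-38), Function('y')(151, N))) = Mul(Add(-25315, 8499), Add(-192, -78)) = Mul(-16816, -270) = 4540320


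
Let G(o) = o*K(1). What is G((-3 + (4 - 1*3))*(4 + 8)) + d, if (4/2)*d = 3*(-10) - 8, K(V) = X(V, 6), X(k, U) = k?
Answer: -43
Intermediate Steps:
K(V) = V
d = -19 (d = (3*(-10) - 8)/2 = (-30 - 8)/2 = (½)*(-38) = -19)
G(o) = o (G(o) = o*1 = o)
G((-3 + (4 - 1*3))*(4 + 8)) + d = (-3 + (4 - 1*3))*(4 + 8) - 19 = (-3 + (4 - 3))*12 - 19 = (-3 + 1)*12 - 19 = -2*12 - 19 = -24 - 19 = -43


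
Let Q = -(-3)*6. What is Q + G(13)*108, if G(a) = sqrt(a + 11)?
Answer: 18 + 216*sqrt(6) ≈ 547.09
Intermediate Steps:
Q = 18 (Q = -1*(-18) = 18)
G(a) = sqrt(11 + a)
Q + G(13)*108 = 18 + sqrt(11 + 13)*108 = 18 + sqrt(24)*108 = 18 + (2*sqrt(6))*108 = 18 + 216*sqrt(6)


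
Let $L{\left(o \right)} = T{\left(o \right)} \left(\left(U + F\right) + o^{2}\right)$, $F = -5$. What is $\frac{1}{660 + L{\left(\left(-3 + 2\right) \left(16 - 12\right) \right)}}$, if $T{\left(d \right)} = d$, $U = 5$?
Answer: $\frac{1}{596} \approx 0.0016779$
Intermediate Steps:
$L{\left(o \right)} = o^{3}$ ($L{\left(o \right)} = o \left(\left(5 - 5\right) + o^{2}\right) = o \left(0 + o^{2}\right) = o o^{2} = o^{3}$)
$\frac{1}{660 + L{\left(\left(-3 + 2\right) \left(16 - 12\right) \right)}} = \frac{1}{660 + \left(\left(-3 + 2\right) \left(16 - 12\right)\right)^{3}} = \frac{1}{660 + \left(\left(-1\right) 4\right)^{3}} = \frac{1}{660 + \left(-4\right)^{3}} = \frac{1}{660 - 64} = \frac{1}{596}$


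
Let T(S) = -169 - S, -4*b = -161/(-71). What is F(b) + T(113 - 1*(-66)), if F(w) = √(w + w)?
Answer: -348 + I*√22862/142 ≈ -348.0 + 1.0648*I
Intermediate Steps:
b = -161/284 (b = -(-161)/(4*(-71)) = -(-161)*(-1)/(4*71) = -¼*161/71 = -161/284 ≈ -0.56690)
F(w) = √2*√w (F(w) = √(2*w) = √2*√w)
F(b) + T(113 - 1*(-66)) = √2*√(-161/284) + (-169 - (113 - 1*(-66))) = √2*(I*√11431/142) + (-169 - (113 + 66)) = I*√22862/142 + (-169 - 1*179) = I*√22862/142 + (-169 - 179) = I*√22862/142 - 348 = -348 + I*√22862/142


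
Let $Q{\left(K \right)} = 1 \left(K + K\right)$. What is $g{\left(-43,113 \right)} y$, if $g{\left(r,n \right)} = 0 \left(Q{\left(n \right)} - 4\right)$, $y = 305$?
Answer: $0$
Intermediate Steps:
$Q{\left(K \right)} = 2 K$ ($Q{\left(K \right)} = 1 \cdot 2 K = 2 K$)
$g{\left(r,n \right)} = 0$ ($g{\left(r,n \right)} = 0 \left(2 n - 4\right) = 0 \left(-4 + 2 n\right) = 0$)
$g{\left(-43,113 \right)} y = 0 \cdot 305 = 0$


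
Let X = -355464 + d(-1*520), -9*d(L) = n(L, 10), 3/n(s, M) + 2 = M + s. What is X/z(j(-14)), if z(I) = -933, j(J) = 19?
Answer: 545992703/1433088 ≈ 380.99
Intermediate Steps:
n(s, M) = 3/(-2 + M + s) (n(s, M) = 3/(-2 + (M + s)) = 3/(-2 + M + s))
d(L) = -1/(3*(8 + L)) (d(L) = -1/(3*(-2 + 10 + L)) = -1/(3*(8 + L)))
X = -545992703/1536 (X = -355464 - 1/(24 + 3*(-1*520)) = -355464 - 1/(24 + 3*(-520)) = -355464 - 1/(24 - 1560) = -355464 - 1/(-1536) = -355464 - 1*(-1/1536) = -355464 + 1/1536 = -545992703/1536 ≈ -3.5546e+5)
X/z(j(-14)) = -545992703/1536/(-933) = -545992703/1536*(-1/933) = 545992703/1433088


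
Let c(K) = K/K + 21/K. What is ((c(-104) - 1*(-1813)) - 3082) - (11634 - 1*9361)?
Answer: -368285/104 ≈ -3541.2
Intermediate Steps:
c(K) = 1 + 21/K
((c(-104) - 1*(-1813)) - 3082) - (11634 - 1*9361) = (((21 - 104)/(-104) - 1*(-1813)) - 3082) - (11634 - 1*9361) = ((-1/104*(-83) + 1813) - 3082) - (11634 - 9361) = ((83/104 + 1813) - 3082) - 1*2273 = (188635/104 - 3082) - 2273 = -131893/104 - 2273 = -368285/104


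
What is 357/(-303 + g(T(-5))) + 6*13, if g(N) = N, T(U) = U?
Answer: 3381/44 ≈ 76.841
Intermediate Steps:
357/(-303 + g(T(-5))) + 6*13 = 357/(-303 - 5) + 6*13 = 357/(-308) + 78 = 357*(-1/308) + 78 = -51/44 + 78 = 3381/44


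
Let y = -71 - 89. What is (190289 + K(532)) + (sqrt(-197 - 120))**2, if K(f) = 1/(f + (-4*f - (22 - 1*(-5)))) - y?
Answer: 308584235/1623 ≈ 1.9013e+5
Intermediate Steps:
y = -160
K(f) = 160 + 1/(-27 - 3*f) (K(f) = 1/(f + (-4*f - (22 - 1*(-5)))) - 1*(-160) = 1/(f + (-4*f - (22 + 5))) + 160 = 1/(f + (-4*f - 1*27)) + 160 = 1/(f + (-4*f - 27)) + 160 = 1/(f + (-27 - 4*f)) + 160 = 1/(-27 - 3*f) + 160 = 160 + 1/(-27 - 3*f))
(190289 + K(532)) + (sqrt(-197 - 120))**2 = (190289 + (4319 + 480*532)/(3*(9 + 532))) + (sqrt(-197 - 120))**2 = (190289 + (1/3)*(4319 + 255360)/541) + (sqrt(-317))**2 = (190289 + (1/3)*(1/541)*259679) + (I*sqrt(317))**2 = (190289 + 259679/1623) - 317 = 309098726/1623 - 317 = 308584235/1623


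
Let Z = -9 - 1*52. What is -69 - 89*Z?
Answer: 5360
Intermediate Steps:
Z = -61 (Z = -9 - 52 = -61)
-69 - 89*Z = -69 - 89*(-61) = -69 + 5429 = 5360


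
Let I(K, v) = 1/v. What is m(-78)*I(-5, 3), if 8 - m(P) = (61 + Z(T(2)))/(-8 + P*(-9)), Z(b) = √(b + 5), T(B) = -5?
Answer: 5491/2082 ≈ 2.6374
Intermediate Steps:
Z(b) = √(5 + b)
m(P) = 8 - 61/(-8 - 9*P) (m(P) = 8 - (61 + √(5 - 5))/(-8 + P*(-9)) = 8 - (61 + √0)/(-8 - 9*P) = 8 - (61 + 0)/(-8 - 9*P) = 8 - 61/(-8 - 9*P))
m(-78)*I(-5, 3) = ((125 + 72*(-78))/(8 + 9*(-78)))/3 = ((125 - 5616)/(8 - 702))*(⅓) = (-5491/(-694))*(⅓) = -1/694*(-5491)*(⅓) = (5491/694)*(⅓) = 5491/2082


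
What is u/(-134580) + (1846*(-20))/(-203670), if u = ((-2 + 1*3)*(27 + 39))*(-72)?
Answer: 49471112/228415905 ≈ 0.21658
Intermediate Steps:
u = -4752 (u = ((-2 + 3)*66)*(-72) = (1*66)*(-72) = 66*(-72) = -4752)
u/(-134580) + (1846*(-20))/(-203670) = -4752/(-134580) + (1846*(-20))/(-203670) = -4752*(-1/134580) - 36920*(-1/203670) = 396/11215 + 3692/20367 = 49471112/228415905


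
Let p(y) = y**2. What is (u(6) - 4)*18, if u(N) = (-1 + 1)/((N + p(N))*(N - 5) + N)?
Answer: -72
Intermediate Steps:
u(N) = 0 (u(N) = (-1 + 1)/((N + N**2)*(N - 5) + N) = 0/((N + N**2)*(-5 + N) + N) = 0/((-5 + N)*(N + N**2) + N) = 0/(N + (-5 + N)*(N + N**2)) = 0)
(u(6) - 4)*18 = (0 - 4)*18 = -4*18 = -72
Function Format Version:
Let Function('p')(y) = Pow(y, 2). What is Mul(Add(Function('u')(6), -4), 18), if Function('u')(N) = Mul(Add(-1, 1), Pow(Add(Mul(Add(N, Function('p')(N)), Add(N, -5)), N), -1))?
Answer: -72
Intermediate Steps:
Function('u')(N) = 0 (Function('u')(N) = Mul(Add(-1, 1), Pow(Add(Mul(Add(N, Pow(N, 2)), Add(N, -5)), N), -1)) = Mul(0, Pow(Add(Mul(Add(N, Pow(N, 2)), Add(-5, N)), N), -1)) = Mul(0, Pow(Add(Mul(Add(-5, N), Add(N, Pow(N, 2))), N), -1)) = Mul(0, Pow(Add(N, Mul(Add(-5, N), Add(N, Pow(N, 2)))), -1)) = 0)
Mul(Add(Function('u')(6), -4), 18) = Mul(Add(0, -4), 18) = Mul(-4, 18) = -72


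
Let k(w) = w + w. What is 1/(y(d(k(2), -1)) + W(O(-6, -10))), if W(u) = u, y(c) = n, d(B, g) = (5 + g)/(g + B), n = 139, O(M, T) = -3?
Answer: 1/136 ≈ 0.0073529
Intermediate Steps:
k(w) = 2*w
d(B, g) = (5 + g)/(B + g)
y(c) = 139
1/(y(d(k(2), -1)) + W(O(-6, -10))) = 1/(139 - 3) = 1/136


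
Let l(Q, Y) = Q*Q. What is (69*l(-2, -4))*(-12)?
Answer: -3312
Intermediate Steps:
l(Q, Y) = Q**2
(69*l(-2, -4))*(-12) = (69*(-2)**2)*(-12) = (69*4)*(-12) = 276*(-12) = -3312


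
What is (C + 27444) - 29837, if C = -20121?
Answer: -22514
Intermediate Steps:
(C + 27444) - 29837 = (-20121 + 27444) - 29837 = 7323 - 29837 = -22514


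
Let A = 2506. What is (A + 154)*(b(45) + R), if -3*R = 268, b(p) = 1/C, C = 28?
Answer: -712595/3 ≈ -2.3753e+5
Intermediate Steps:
b(p) = 1/28
R = -268/3 (R = -1/3*268 = -268/3 ≈ -89.333)
(A + 154)*(b(45) + R) = (2506 + 154)*(1/28 - 268/3) = 2660*(-7501/84) = -712595/3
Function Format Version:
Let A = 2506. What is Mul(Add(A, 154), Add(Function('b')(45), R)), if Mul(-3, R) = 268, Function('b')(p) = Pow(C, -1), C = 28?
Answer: Rational(-712595, 3) ≈ -2.3753e+5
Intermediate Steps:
Function('b')(p) = Rational(1, 28) (Function('b')(p) = Pow(28, -1) = Rational(1, 28))
R = Rational(-268, 3) (R = Mul(Rational(-1, 3), 268) = Rational(-268, 3) ≈ -89.333)
Mul(Add(A, 154), Add(Function('b')(45), R)) = Mul(Add(2506, 154), Add(Rational(1, 28), Rational(-268, 3))) = Mul(2660, Rational(-7501, 84)) = Rational(-712595, 3)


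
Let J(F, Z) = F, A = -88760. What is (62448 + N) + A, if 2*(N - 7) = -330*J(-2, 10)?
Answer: -25975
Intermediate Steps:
N = 337 (N = 7 + (-330*(-2))/2 = 7 + (1/2)*660 = 7 + 330 = 337)
(62448 + N) + A = (62448 + 337) - 88760 = 62785 - 88760 = -25975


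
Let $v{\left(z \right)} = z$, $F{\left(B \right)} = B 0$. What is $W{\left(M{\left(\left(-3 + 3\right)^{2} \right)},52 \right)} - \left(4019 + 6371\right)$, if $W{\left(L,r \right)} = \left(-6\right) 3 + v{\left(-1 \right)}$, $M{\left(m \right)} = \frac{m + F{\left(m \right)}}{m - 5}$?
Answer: $-10409$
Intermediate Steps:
$F{\left(B \right)} = 0$
$M{\left(m \right)} = \frac{m}{-5 + m}$ ($M{\left(m \right)} = \frac{m + 0}{m - 5} = \frac{m}{-5 + m}$)
$W{\left(L,r \right)} = -19$ ($W{\left(L,r \right)} = \left(-6\right) 3 - 1 = -18 - 1 = -19$)
$W{\left(M{\left(\left(-3 + 3\right)^{2} \right)},52 \right)} - \left(4019 + 6371\right) = -19 - \left(4019 + 6371\right) = -19 - 10390 = -10409$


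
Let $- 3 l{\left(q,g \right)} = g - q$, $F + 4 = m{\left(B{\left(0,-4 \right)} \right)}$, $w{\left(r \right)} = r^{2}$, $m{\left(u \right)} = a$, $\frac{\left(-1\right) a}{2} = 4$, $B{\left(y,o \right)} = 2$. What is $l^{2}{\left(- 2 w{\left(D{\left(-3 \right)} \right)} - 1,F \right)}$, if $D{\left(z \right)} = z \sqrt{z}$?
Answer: $\frac{4225}{9} \approx 469.44$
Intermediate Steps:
$D{\left(z \right)} = z^{\frac{3}{2}}$
$a = -8$ ($a = \left(-2\right) 4 = -8$)
$m{\left(u \right)} = -8$
$F = -12$ ($F = -4 - 8 = -12$)
$l{\left(q,g \right)} = - \frac{g}{3} + \frac{q}{3}$ ($l{\left(q,g \right)} = - \frac{g - q}{3} = - \frac{g}{3} + \frac{q}{3}$)
$l^{2}{\left(- 2 w{\left(D{\left(-3 \right)} \right)} - 1,F \right)} = \left(\left(- \frac{1}{3}\right) \left(-12\right) + \frac{- 2 \left(\left(-3\right)^{\frac{3}{2}}\right)^{2} - 1}{3}\right)^{2} = \left(4 + \frac{- 2 \left(- 3 i \sqrt{3}\right)^{2} - 1}{3}\right)^{2} = \left(4 + \frac{\left(-2\right) \left(-27\right) - 1}{3}\right)^{2} = \left(4 + \frac{54 - 1}{3}\right)^{2} = \left(4 + \frac{1}{3} \cdot 53\right)^{2} = \left(4 + \frac{53}{3}\right)^{2} = \left(\frac{65}{3}\right)^{2} = \frac{4225}{9}$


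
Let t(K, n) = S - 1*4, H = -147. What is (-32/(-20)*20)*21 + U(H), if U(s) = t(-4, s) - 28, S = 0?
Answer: 640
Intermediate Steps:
t(K, n) = -4 (t(K, n) = 0 - 1*4 = 0 - 4 = -4)
U(s) = -32 (U(s) = -4 - 28 = -32)
(-32/(-20)*20)*21 + U(H) = (-32/(-20)*20)*21 - 32 = (-32*(-1/20)*20)*21 - 32 = ((8/5)*20)*21 - 32 = 32*21 - 32 = 672 - 32 = 640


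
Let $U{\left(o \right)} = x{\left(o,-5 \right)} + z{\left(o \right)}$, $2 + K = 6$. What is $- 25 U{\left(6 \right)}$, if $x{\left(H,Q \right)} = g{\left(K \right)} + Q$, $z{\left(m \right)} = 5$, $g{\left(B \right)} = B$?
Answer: $-100$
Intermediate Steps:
$K = 4$ ($K = -2 + 6 = 4$)
$x{\left(H,Q \right)} = 4 + Q$
$U{\left(o \right)} = 4$ ($U{\left(o \right)} = \left(4 - 5\right) + 5 = -1 + 5 = 4$)
$- 25 U{\left(6 \right)} = \left(-25\right) 4 = -100$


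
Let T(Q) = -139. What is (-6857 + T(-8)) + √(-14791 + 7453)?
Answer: -6996 + I*√7338 ≈ -6996.0 + 85.662*I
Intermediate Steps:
(-6857 + T(-8)) + √(-14791 + 7453) = (-6857 - 139) + √(-14791 + 7453) = -6996 + √(-7338) = -6996 + I*√7338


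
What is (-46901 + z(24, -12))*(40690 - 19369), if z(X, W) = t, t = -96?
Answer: -1002023037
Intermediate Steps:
z(X, W) = -96
(-46901 + z(24, -12))*(40690 - 19369) = (-46901 - 96)*(40690 - 19369) = -46997*21321 = -1002023037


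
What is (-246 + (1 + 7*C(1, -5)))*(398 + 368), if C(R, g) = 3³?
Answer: -42896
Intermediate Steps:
C(R, g) = 27
(-246 + (1 + 7*C(1, -5)))*(398 + 368) = (-246 + (1 + 7*27))*(398 + 368) = (-246 + (1 + 189))*766 = (-246 + 190)*766 = -56*766 = -42896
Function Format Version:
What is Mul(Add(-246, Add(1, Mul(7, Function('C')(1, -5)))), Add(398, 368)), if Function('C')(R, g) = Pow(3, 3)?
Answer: -42896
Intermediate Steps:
Function('C')(R, g) = 27
Mul(Add(-246, Add(1, Mul(7, Function('C')(1, -5)))), Add(398, 368)) = Mul(Add(-246, Add(1, Mul(7, 27))), Add(398, 368)) = Mul(Add(-246, Add(1, 189)), 766) = Mul(Add(-246, 190), 766) = Mul(-56, 766) = -42896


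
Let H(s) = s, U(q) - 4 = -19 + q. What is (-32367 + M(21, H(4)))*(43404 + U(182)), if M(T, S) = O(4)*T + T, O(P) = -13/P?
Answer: -5649285147/4 ≈ -1.4123e+9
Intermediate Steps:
U(q) = -15 + q (U(q) = 4 + (-19 + q) = -15 + q)
M(T, S) = -9*T/4 (M(T, S) = (-13/4)*T + T = (-13*¼)*T + T = -13*T/4 + T = -9*T/4)
(-32367 + M(21, H(4)))*(43404 + U(182)) = (-32367 - 9/4*21)*(43404 + (-15 + 182)) = (-32367 - 189/4)*(43404 + 167) = -129657/4*43571 = -5649285147/4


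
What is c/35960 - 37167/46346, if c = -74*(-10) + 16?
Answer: -81342984/104162635 ≈ -0.78092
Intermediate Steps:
c = 756 (c = 740 + 16 = 756)
c/35960 - 37167/46346 = 756/35960 - 37167/46346 = 756*(1/35960) - 37167*1/46346 = 189/8990 - 37167/46346 = -81342984/104162635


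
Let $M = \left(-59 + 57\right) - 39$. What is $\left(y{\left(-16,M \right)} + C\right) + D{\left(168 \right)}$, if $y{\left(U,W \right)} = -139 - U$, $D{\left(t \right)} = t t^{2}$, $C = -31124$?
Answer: $4710385$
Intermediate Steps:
$M = -41$ ($M = -2 - 39 = -41$)
$D{\left(t \right)} = t^{3}$
$\left(y{\left(-16,M \right)} + C\right) + D{\left(168 \right)} = \left(\left(-139 - -16\right) - 31124\right) + 168^{3} = \left(\left(-139 + 16\right) - 31124\right) + 4741632 = \left(-123 - 31124\right) + 4741632 = -31247 + 4741632 = 4710385$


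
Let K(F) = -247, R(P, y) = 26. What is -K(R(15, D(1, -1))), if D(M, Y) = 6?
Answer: 247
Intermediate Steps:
-K(R(15, D(1, -1))) = -1*(-247) = 247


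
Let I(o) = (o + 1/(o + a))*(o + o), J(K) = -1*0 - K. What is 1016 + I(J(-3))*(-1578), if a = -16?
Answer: -346576/13 ≈ -26660.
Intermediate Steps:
J(K) = -K (J(K) = 0 - K = -K)
I(o) = 2*o*(o + 1/(-16 + o)) (I(o) = (o + 1/(o - 16))*(o + o) = (o + 1/(-16 + o))*(2*o) = 2*o*(o + 1/(-16 + o)))
1016 + I(J(-3))*(-1578) = 1016 + (2*(-1*(-3))*(1 + (-1*(-3))² - (-16)*(-3))/(-16 - 1*(-3)))*(-1578) = 1016 + (2*3*(1 + 3² - 16*3)/(-16 + 3))*(-1578) = 1016 + (2*3*(1 + 9 - 48)/(-13))*(-1578) = 1016 + (2*3*(-1/13)*(-38))*(-1578) = 1016 + (228/13)*(-1578) = 1016 - 359784/13 = -346576/13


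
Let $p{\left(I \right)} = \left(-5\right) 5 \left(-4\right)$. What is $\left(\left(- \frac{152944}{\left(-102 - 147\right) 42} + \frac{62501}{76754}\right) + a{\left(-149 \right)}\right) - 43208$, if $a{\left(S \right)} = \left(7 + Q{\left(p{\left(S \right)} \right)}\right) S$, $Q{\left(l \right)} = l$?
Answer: $- \frac{23733860290949}{401346666} \approx -59136.0$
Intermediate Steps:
$p{\left(I \right)} = 100$ ($p{\left(I \right)} = \left(-25\right) \left(-4\right) = 100$)
$a{\left(S \right)} = 107 S$ ($a{\left(S \right)} = \left(7 + 100\right) S = 107 S$)
$\left(\left(- \frac{152944}{\left(-102 - 147\right) 42} + \frac{62501}{76754}\right) + a{\left(-149 \right)}\right) - 43208 = \left(\left(- \frac{152944}{\left(-102 - 147\right) 42} + \frac{62501}{76754}\right) + 107 \left(-149\right)\right) - 43208 = \left(\left(- \frac{152944}{\left(-249\right) 42} + 62501 \cdot \frac{1}{76754}\right) - 15943\right) - 43208 = \left(\left(- \frac{152944}{-10458} + \frac{62501}{76754}\right) - 15943\right) - 43208 = \left(\left(\left(-152944\right) \left(- \frac{1}{10458}\right) + \frac{62501}{76754}\right) - 15943\right) - 43208 = \left(\left(\frac{76472}{5229} + \frac{62501}{76754}\right) - 15943\right) - 43208 = \left(\frac{6196349617}{401346666} - 15943\right) - 43208 = - \frac{6392473546421}{401346666} - 43208 = - \frac{23733860290949}{401346666}$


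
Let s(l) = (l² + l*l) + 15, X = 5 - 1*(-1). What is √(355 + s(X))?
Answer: √442 ≈ 21.024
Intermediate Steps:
X = 6 (X = 5 + 1 = 6)
s(l) = 15 + 2*l² (s(l) = (l² + l²) + 15 = 2*l² + 15 = 15 + 2*l²)
√(355 + s(X)) = √(355 + (15 + 2*6²)) = √(355 + (15 + 2*36)) = √(355 + (15 + 72)) = √(355 + 87) = √442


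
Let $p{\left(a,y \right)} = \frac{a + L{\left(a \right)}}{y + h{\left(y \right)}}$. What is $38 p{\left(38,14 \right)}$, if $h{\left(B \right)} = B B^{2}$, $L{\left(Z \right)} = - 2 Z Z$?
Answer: $- \frac{54150}{1379} \approx -39.268$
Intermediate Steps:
$L{\left(Z \right)} = - 2 Z^{2}$
$h{\left(B \right)} = B^{3}$
$p{\left(a,y \right)} = \frac{a - 2 a^{2}}{y + y^{3}}$
$38 p{\left(38,14 \right)} = 38 \frac{38 - 2 \cdot 38^{2}}{14 + 14^{3}} = 38 \frac{38 - 2888}{14 + 2744} = 38 \frac{38 - 2888}{2758} = 38 \cdot \frac{1}{2758} \left(-2850\right) = 38 \left(- \frac{1425}{1379}\right) = - \frac{54150}{1379}$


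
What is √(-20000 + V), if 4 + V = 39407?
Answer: √19403 ≈ 139.29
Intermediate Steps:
V = 39403 (V = -4 + 39407 = 39403)
√(-20000 + V) = √(-20000 + 39403) = √19403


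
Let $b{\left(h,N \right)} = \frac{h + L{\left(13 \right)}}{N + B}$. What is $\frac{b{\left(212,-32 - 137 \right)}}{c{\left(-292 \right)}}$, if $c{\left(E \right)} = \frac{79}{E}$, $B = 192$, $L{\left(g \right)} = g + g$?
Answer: $- \frac{69496}{1817} \approx -38.248$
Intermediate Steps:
$L{\left(g \right)} = 2 g$
$b{\left(h,N \right)} = \frac{26 + h}{192 + N}$ ($b{\left(h,N \right)} = \frac{h + 2 \cdot 13}{N + 192} = \frac{h + 26}{192 + N} = \frac{26 + h}{192 + N}$)
$\frac{b{\left(212,-32 - 137 \right)}}{c{\left(-292 \right)}} = \frac{\frac{1}{192 - 169} \left(26 + 212\right)}{79 \frac{1}{-292}} = \frac{\frac{1}{192 - 169} \cdot 238}{79 \left(- \frac{1}{292}\right)} = \frac{\frac{1}{192 - 169} \cdot 238}{- \frac{79}{292}} = \frac{1}{23} \cdot 238 \left(- \frac{292}{79}\right) = \frac{238}{23} \left(- \frac{292}{79}\right) = - \frac{69496}{1817}$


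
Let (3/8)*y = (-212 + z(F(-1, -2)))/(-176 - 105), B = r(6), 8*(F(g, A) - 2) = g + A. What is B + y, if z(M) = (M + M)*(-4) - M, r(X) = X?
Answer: 6871/843 ≈ 8.1507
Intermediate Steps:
F(g, A) = 2 + A/8 + g/8 (F(g, A) = 2 + (g + A)/8 = 2 + (A + g)/8 = 2 + (A/8 + g/8) = 2 + A/8 + g/8)
B = 6
z(M) = -9*M (z(M) = (2*M)*(-4) - M = -8*M - M = -9*M)
y = 1813/843 (y = 8*((-212 - 9*(2 + (⅛)*(-2) + (⅛)*(-1)))/(-176 - 105))/3 = 8*((-212 - 9*(2 - ¼ - ⅛))/(-281))/3 = 8*((-212 - 9*13/8)*(-1/281))/3 = 8*((-212 - 117/8)*(-1/281))/3 = 8*(-1813/8*(-1/281))/3 = (8/3)*(1813/2248) = 1813/843 ≈ 2.1507)
B + y = 6 + 1813/843 = 6871/843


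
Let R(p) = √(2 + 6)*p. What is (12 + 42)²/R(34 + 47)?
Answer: 9*√2 ≈ 12.728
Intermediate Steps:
R(p) = 2*p*√2 (R(p) = √8*p = (2*√2)*p = 2*p*√2)
(12 + 42)²/R(34 + 47) = (12 + 42)²/((2*(34 + 47)*√2)) = 54²/((2*81*√2)) = 2916/((162*√2)) = 2916*(√2/324) = 9*√2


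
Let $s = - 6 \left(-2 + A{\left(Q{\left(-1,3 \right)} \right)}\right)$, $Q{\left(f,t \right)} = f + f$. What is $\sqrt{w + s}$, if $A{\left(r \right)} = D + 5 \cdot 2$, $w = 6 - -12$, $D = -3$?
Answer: $2 i \sqrt{3} \approx 3.4641 i$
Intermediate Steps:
$Q{\left(f,t \right)} = 2 f$
$w = 18$ ($w = 6 + 12 = 18$)
$A{\left(r \right)} = 7$ ($A{\left(r \right)} = -3 + 5 \cdot 2 = -3 + 10 = 7$)
$s = -30$ ($s = - 6 \left(-2 + 7\right) = \left(-6\right) 5 = -30$)
$\sqrt{w + s} = \sqrt{18 - 30} = \sqrt{-12} = 2 i \sqrt{3}$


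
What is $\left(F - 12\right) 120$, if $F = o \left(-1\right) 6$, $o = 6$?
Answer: $-5760$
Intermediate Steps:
$F = -36$ ($F = 6 \left(-1\right) 6 = \left(-6\right) 6 = -36$)
$\left(F - 12\right) 120 = \left(-36 - 12\right) 120 = \left(-48\right) 120 = -5760$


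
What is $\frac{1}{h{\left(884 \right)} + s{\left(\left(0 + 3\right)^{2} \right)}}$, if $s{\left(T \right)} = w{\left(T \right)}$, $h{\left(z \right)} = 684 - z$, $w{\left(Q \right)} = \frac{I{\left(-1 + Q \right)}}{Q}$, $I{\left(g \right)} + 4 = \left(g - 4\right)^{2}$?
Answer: $- \frac{3}{596} \approx -0.0050336$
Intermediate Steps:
$I{\left(g \right)} = -4 + \left(-4 + g\right)^{2}$ ($I{\left(g \right)} = -4 + \left(g - 4\right)^{2} = -4 + \left(-4 + g\right)^{2}$)
$w{\left(Q \right)} = \frac{-4 + \left(-5 + Q\right)^{2}}{Q}$ ($w{\left(Q \right)} = \frac{-4 + \left(-4 + \left(-1 + Q\right)\right)^{2}}{Q} = \frac{-4 + \left(-5 + Q\right)^{2}}{Q}$)
$s{\left(T \right)} = \frac{-4 + \left(-5 + T\right)^{2}}{T}$
$\frac{1}{h{\left(884 \right)} + s{\left(\left(0 + 3\right)^{2} \right)}} = \frac{1}{\left(684 - 884\right) + \frac{-4 + \left(-5 + \left(0 + 3\right)^{2}\right)^{2}}{\left(0 + 3\right)^{2}}} = \frac{1}{\left(684 - 884\right) + \frac{-4 + \left(-5 + 3^{2}\right)^{2}}{3^{2}}} = \frac{1}{-200 + \frac{-4 + \left(-5 + 9\right)^{2}}{9}} = \frac{1}{-200 + \frac{-4 + 4^{2}}{9}} = \frac{1}{-200 + \frac{-4 + 16}{9}} = \frac{1}{-200 + \frac{1}{9} \cdot 12} = \frac{1}{-200 + \frac{4}{3}} = \frac{1}{- \frac{596}{3}} = - \frac{3}{596}$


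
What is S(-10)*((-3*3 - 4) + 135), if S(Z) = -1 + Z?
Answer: -1342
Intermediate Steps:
S(-10)*((-3*3 - 4) + 135) = (-1 - 10)*((-3*3 - 4) + 135) = -11*((-9 - 4) + 135) = -11*(-13 + 135) = -11*122 = -1342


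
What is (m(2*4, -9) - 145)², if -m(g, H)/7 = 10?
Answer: 46225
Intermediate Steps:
m(g, H) = -70 (m(g, H) = -7*10 = -70)
(m(2*4, -9) - 145)² = (-70 - 145)² = (-215)² = 46225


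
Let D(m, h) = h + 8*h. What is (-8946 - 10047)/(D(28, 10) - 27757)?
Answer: 18993/27667 ≈ 0.68649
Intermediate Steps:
D(m, h) = 9*h
(-8946 - 10047)/(D(28, 10) - 27757) = (-8946 - 10047)/(9*10 - 27757) = -18993/(90 - 27757) = -18993/(-27667) = -18993*(-1/27667) = 18993/27667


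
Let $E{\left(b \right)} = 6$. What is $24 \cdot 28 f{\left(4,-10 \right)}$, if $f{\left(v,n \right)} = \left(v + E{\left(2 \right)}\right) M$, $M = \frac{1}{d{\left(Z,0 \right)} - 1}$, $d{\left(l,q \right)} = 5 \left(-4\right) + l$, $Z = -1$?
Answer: $- \frac{3360}{11} \approx -305.45$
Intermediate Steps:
$d{\left(l,q \right)} = -20 + l$
$M = - \frac{1}{22}$ ($M = \frac{1}{\left(-20 - 1\right) - 1} = \frac{1}{-21 - 1} = \frac{1}{-22} = - \frac{1}{22} \approx -0.045455$)
$f{\left(v,n \right)} = - \frac{3}{11} - \frac{v}{22}$ ($f{\left(v,n \right)} = \left(v + 6\right) \left(- \frac{1}{22}\right) = \left(6 + v\right) \left(- \frac{1}{22}\right) = - \frac{3}{11} - \frac{v}{22}$)
$24 \cdot 28 f{\left(4,-10 \right)} = 24 \cdot 28 \left(- \frac{3}{11} - \frac{2}{11}\right) = 672 \left(- \frac{3}{11} - \frac{2}{11}\right) = 672 \left(- \frac{5}{11}\right) = - \frac{3360}{11}$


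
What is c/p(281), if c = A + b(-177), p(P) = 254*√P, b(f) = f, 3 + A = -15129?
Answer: -15309*√281/71374 ≈ -3.5955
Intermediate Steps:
A = -15132 (A = -3 - 15129 = -15132)
c = -15309 (c = -15132 - 177 = -15309)
c/p(281) = -15309*√281/71374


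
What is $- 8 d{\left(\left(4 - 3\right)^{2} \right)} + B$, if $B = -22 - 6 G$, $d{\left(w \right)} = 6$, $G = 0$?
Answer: $-70$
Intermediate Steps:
$B = -22$ ($B = -22 - 6 \cdot 0 = -22 - 0 = -22 + 0 = -22$)
$- 8 d{\left(\left(4 - 3\right)^{2} \right)} + B = \left(-8\right) 6 - 22 = -48 - 22 = -70$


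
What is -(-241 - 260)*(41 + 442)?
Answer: 241983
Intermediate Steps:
-(-241 - 260)*(41 + 442) = -(-501)*483 = -1*(-241983) = 241983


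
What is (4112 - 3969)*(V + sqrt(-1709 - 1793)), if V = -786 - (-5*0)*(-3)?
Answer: -112398 + 143*I*sqrt(3502) ≈ -1.124e+5 + 8462.4*I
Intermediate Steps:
V = -786 (V = -786 - 0*(-3) = -786 - 1*0 = -786 + 0 = -786)
(4112 - 3969)*(V + sqrt(-1709 - 1793)) = (4112 - 3969)*(-786 + sqrt(-1709 - 1793)) = 143*(-786 + sqrt(-3502)) = 143*(-786 + I*sqrt(3502)) = -112398 + 143*I*sqrt(3502)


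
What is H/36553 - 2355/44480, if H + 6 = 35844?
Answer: 27418035/29561408 ≈ 0.92749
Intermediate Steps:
H = 35838 (H = -6 + 35844 = 35838)
H/36553 - 2355/44480 = 35838/36553 - 2355/44480 = 35838*(1/36553) - 2355*1/44480 = 3258/3323 - 471/8896 = 27418035/29561408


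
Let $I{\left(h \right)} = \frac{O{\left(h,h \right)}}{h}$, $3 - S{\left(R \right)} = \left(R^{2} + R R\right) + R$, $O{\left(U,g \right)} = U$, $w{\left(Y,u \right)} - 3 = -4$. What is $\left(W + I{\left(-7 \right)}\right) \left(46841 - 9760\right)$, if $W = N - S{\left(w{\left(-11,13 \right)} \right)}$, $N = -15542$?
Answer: $-576349983$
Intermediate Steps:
$w{\left(Y,u \right)} = -1$ ($w{\left(Y,u \right)} = 3 - 4 = -1$)
$S{\left(R \right)} = 3 - R - 2 R^{2}$ ($S{\left(R \right)} = 3 - \left(\left(R^{2} + R R\right) + R\right) = 3 - \left(\left(R^{2} + R^{2}\right) + R\right) = 3 - \left(2 R^{2} + R\right) = 3 - \left(R + 2 R^{2}\right) = 3 - R - 2 R^{2}$)
$I{\left(h \right)} = 1$ ($I{\left(h \right)} = \frac{h}{h} = 1$)
$W = -15544$ ($W = -15542 - \left(3 - -1 - 2 \left(-1\right)^{2}\right) = -15542 - \left(3 + 1 - 2\right) = -15542 - 2 = -15544$)
$\left(W + I{\left(-7 \right)}\right) \left(46841 - 9760\right) = \left(-15544 + 1\right) \left(46841 - 9760\right) = \left(-15543\right) 37081 = -576349983$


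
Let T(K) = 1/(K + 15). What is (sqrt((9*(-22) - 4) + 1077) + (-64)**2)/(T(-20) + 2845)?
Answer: 1280/889 + 25*sqrt(35)/14224 ≈ 1.4502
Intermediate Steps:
T(K) = 1/(15 + K)
(sqrt((9*(-22) - 4) + 1077) + (-64)**2)/(T(-20) + 2845) = (sqrt((9*(-22) - 4) + 1077) + (-64)**2)/(1/(15 - 20) + 2845) = (sqrt((-198 - 4) + 1077) + 4096)/(1/(-5) + 2845) = (sqrt(-202 + 1077) + 4096)/(-1/5 + 2845) = (sqrt(875) + 4096)/(14224/5) = (5*sqrt(35) + 4096)*(5/14224) = (4096 + 5*sqrt(35))*(5/14224) = 1280/889 + 25*sqrt(35)/14224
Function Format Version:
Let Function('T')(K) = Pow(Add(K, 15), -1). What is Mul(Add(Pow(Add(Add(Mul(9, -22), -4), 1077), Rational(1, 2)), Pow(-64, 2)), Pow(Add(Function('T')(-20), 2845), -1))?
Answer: Add(Rational(1280, 889), Mul(Rational(25, 14224), Pow(35, Rational(1, 2)))) ≈ 1.4502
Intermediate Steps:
Function('T')(K) = Pow(Add(15, K), -1)
Mul(Add(Pow(Add(Add(Mul(9, -22), -4), 1077), Rational(1, 2)), Pow(-64, 2)), Pow(Add(Function('T')(-20), 2845), -1)) = Mul(Add(Pow(Add(Add(Mul(9, -22), -4), 1077), Rational(1, 2)), Pow(-64, 2)), Pow(Add(Pow(Add(15, -20), -1), 2845), -1)) = Mul(Add(Pow(Add(Add(-198, -4), 1077), Rational(1, 2)), 4096), Pow(Add(Pow(-5, -1), 2845), -1)) = Mul(Add(Pow(Add(-202, 1077), Rational(1, 2)), 4096), Pow(Add(Rational(-1, 5), 2845), -1)) = Mul(Add(Pow(875, Rational(1, 2)), 4096), Pow(Rational(14224, 5), -1)) = Mul(Add(Mul(5, Pow(35, Rational(1, 2))), 4096), Rational(5, 14224)) = Mul(Add(4096, Mul(5, Pow(35, Rational(1, 2)))), Rational(5, 14224)) = Add(Rational(1280, 889), Mul(Rational(25, 14224), Pow(35, Rational(1, 2))))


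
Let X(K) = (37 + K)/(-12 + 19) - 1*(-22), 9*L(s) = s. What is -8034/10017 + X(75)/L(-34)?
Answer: -616495/56763 ≈ -10.861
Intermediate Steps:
L(s) = s/9
X(K) = 191/7 + K/7 (X(K) = (37 + K)/7 + 22 = (37 + K)*(1/7) + 22 = (37/7 + K/7) + 22 = 191/7 + K/7)
-8034/10017 + X(75)/L(-34) = -8034/10017 + (191/7 + (1/7)*75)/(((1/9)*(-34))) = -8034*1/10017 + (191/7 + 75/7)/(-34/9) = -2678/3339 + 38*(-9/34) = -2678/3339 - 171/17 = -616495/56763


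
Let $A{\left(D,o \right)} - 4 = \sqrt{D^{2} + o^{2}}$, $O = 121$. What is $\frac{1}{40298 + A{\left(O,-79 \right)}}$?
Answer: $\frac{20151}{812115161} - \frac{\sqrt{20882}}{1624230322} \approx 2.4724 \cdot 10^{-5}$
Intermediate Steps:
$A{\left(D,o \right)} = 4 + \sqrt{D^{2} + o^{2}}$
$\frac{1}{40298 + A{\left(O,-79 \right)}} = \frac{1}{40298 + \left(4 + \sqrt{121^{2} + \left(-79\right)^{2}}\right)} = \frac{1}{40298 + \left(4 + \sqrt{14641 + 6241}\right)} = \frac{1}{40298 + \left(4 + \sqrt{20882}\right)} = \frac{1}{40302 + \sqrt{20882}}$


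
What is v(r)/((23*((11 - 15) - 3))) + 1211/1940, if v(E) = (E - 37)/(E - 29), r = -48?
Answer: 14847867/24050180 ≈ 0.61737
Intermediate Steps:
v(E) = (-37 + E)/(-29 + E)
v(r)/((23*((11 - 15) - 3))) + 1211/1940 = ((-37 - 48)/(-29 - 48))/((23*((11 - 15) - 3))) + 1211/1940 = (-85/(-77))/((23*(-4 - 3))) + 1211*(1/1940) = (-1/77*(-85))/((23*(-7))) + 1211/1940 = (85/77)/(-161) + 1211/1940 = (85/77)*(-1/161) + 1211/1940 = -85/12397 + 1211/1940 = 14847867/24050180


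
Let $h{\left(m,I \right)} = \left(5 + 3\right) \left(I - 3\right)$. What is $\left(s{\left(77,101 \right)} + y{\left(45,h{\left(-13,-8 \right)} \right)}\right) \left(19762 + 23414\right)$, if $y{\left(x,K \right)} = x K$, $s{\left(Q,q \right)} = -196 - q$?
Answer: $-183800232$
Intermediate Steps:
$h{\left(m,I \right)} = -24 + 8 I$ ($h{\left(m,I \right)} = 8 \left(-3 + I\right) = -24 + 8 I$)
$y{\left(x,K \right)} = K x$
$\left(s{\left(77,101 \right)} + y{\left(45,h{\left(-13,-8 \right)} \right)}\right) \left(19762 + 23414\right) = \left(\left(-196 - 101\right) + \left(-24 + 8 \left(-8\right)\right) 45\right) \left(19762 + 23414\right) = \left(\left(-196 - 101\right) + \left(-24 - 64\right) 45\right) 43176 = \left(-297 - 3960\right) 43176 = \left(-4257\right) 43176 = -183800232$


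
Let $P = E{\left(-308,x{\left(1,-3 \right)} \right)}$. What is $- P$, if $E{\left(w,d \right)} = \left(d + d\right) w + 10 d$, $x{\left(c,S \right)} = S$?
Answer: $-1818$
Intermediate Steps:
$E{\left(w,d \right)} = 10 d + 2 d w$ ($E{\left(w,d \right)} = 2 d w + 10 d = 10 d + 2 d w$)
$P = 1818$ ($P = 2 \left(-3\right) \left(5 - 308\right) = 2 \left(-3\right) \left(-303\right) = 1818$)
$- P = \left(-1\right) 1818 = -1818$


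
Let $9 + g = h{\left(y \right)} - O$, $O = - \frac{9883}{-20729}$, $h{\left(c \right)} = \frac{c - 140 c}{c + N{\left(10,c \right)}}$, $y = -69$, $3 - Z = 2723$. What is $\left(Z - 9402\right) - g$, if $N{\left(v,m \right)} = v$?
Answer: $- \frac{14614937307}{1223011} \approx -11950.0$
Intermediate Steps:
$Z = -2720$ ($Z = 3 - 2723 = -2720$)
$h{\left(c \right)} = - \frac{139 c}{10 + c}$ ($h{\left(c \right)} = \frac{c - 140 c}{c + 10} = \frac{\left(-139\right) c}{10 + c} = - \frac{139 c}{10 + c}$)
$O = \frac{9883}{20729}$ ($O = \left(-9883\right) \left(- \frac{1}{20729}\right) = \frac{9883}{20729} \approx 0.47677$)
$g = - \frac{210402035}{1223011}$ ($g = -9 - \left(\frac{9883}{20729} - \frac{9591}{10 - 69}\right) = -9 - \left(\frac{9883}{20729} - \frac{9591}{-59}\right) = -9 - \left(\frac{9883}{20729} - - \frac{9591}{59}\right) = -9 - \frac{199394936}{1223011} = - \frac{210402035}{1223011} \approx -172.04$)
$\left(Z - 9402\right) - g = \left(-2720 - 9402\right) - - \frac{210402035}{1223011} = -12122 + \frac{210402035}{1223011} = - \frac{14614937307}{1223011}$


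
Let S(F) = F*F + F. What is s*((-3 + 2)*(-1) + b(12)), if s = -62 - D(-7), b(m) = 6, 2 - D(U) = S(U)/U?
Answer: -490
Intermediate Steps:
S(F) = F + F**2 (S(F) = F**2 + F = F + F**2)
D(U) = 1 - U (D(U) = 2 - U*(1 + U)/U = 2 - (1 + U) = 2 + (-1 - U) = 1 - U)
s = -70 (s = -62 - (1 - 1*(-7)) = -62 - (1 + 7) = -62 - 1*8 = -62 - 8 = -70)
s*((-3 + 2)*(-1) + b(12)) = -70*((-3 + 2)*(-1) + 6) = -70*(-1*(-1) + 6) = -70*(1 + 6) = -70*7 = -490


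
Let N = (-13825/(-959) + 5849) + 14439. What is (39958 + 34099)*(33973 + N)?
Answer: 550668004724/137 ≈ 4.0195e+9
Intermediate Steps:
N = 2781431/137 (N = (-13825*(-1/959) + 5849) + 14439 = (1975/137 + 5849) + 14439 = 803288/137 + 14439 = 2781431/137 ≈ 20302.)
(39958 + 34099)*(33973 + N) = (39958 + 34099)*(33973 + 2781431/137) = 74057*(7435732/137) = 550668004724/137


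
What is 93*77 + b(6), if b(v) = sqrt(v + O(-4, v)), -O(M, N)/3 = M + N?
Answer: 7161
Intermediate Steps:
O(M, N) = -3*M - 3*N (O(M, N) = -3*(M + N) = -3*M - 3*N)
b(v) = sqrt(12 - 2*v) (b(v) = sqrt(v + (-3*(-4) - 3*v)) = sqrt(v + (12 - 3*v)) = sqrt(12 - 2*v))
93*77 + b(6) = 93*77 + sqrt(12 - 2*6) = 7161 + sqrt(12 - 12) = 7161 + sqrt(0) = 7161 + 0 = 7161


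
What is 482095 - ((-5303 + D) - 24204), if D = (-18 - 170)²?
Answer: 476258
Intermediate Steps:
D = 35344 (D = (-188)² = 35344)
482095 - ((-5303 + D) - 24204) = 482095 - ((-5303 + 35344) - 24204) = 482095 - (30041 - 24204) = 482095 - 1*5837 = 482095 - 5837 = 476258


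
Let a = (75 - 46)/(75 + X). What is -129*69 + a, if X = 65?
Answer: -1246111/140 ≈ -8900.8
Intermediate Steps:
a = 29/140 (a = (75 - 46)/(75 + 65) = 29/140 ≈ 0.20714)
-129*69 + a = -129*69 + 29/140 = -8901 + 29/140 = -1246111/140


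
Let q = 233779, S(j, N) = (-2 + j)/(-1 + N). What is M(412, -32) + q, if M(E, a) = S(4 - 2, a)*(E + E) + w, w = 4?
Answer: 233783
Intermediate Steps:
S(j, N) = (-2 + j)/(-1 + N)
M(E, a) = 4 (M(E, a) = ((-2 + (4 - 2))/(-1 + a))*(E + E) + 4 = ((-2 + 2)/(-1 + a))*(2*E) + 4 = (0/(-1 + a))*(2*E) + 4 = 0*(2*E) + 4 = 0 + 4 = 4)
M(412, -32) + q = 4 + 233779 = 233783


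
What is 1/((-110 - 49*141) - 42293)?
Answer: -1/49312 ≈ -2.0279e-5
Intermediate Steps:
1/((-110 - 49*141) - 42293) = 1/((-110 - 6909) - 42293) = 1/(-7019 - 42293) = 1/(-49312) = -1/49312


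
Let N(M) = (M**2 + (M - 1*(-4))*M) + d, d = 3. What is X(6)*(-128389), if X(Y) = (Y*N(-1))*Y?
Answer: -4622004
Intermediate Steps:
N(M) = 3 + M**2 + M*(4 + M) (N(M) = (M**2 + (M - 1*(-4))*M) + 3 = (M**2 + (M + 4)*M) + 3 = (M**2 + (4 + M)*M) + 3 = (M**2 + M*(4 + M)) + 3 = 3 + M**2 + M*(4 + M))
X(Y) = Y**2 (X(Y) = (Y*(3 + 2*(-1)**2 + 4*(-1)))*Y = (Y*(3 + 2*1 - 4))*Y = (Y*(3 + 2 - 4))*Y = (Y*1)*Y = Y*Y = Y**2)
X(6)*(-128389) = 6**2*(-128389) = 36*(-128389) = -4622004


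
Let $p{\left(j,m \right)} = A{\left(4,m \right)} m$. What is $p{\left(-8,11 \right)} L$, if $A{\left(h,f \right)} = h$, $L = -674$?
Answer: $-29656$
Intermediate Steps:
$p{\left(j,m \right)} = 4 m$
$p{\left(-8,11 \right)} L = 4 \cdot 11 \left(-674\right) = 44 \left(-674\right) = -29656$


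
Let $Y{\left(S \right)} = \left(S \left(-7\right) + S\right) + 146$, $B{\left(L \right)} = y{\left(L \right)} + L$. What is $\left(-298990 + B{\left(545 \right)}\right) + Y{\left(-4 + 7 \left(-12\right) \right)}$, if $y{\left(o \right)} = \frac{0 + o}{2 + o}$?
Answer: $- \frac{162880192}{547} \approx -2.9777 \cdot 10^{5}$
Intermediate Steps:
$y{\left(o \right)} = \frac{o}{2 + o}$
$B{\left(L \right)} = L + \frac{L}{2 + L}$ ($B{\left(L \right)} = \frac{L}{2 + L} + L = L + \frac{L}{2 + L}$)
$Y{\left(S \right)} = 146 - 6 S$ ($Y{\left(S \right)} = \left(- 7 S + S\right) + 146 = - 6 S + 146 = 146 - 6 S$)
$\left(-298990 + B{\left(545 \right)}\right) + Y{\left(-4 + 7 \left(-12\right) \right)} = \left(-298990 + \frac{545 \left(3 + 545\right)}{2 + 545}\right) - \left(-146 + 6 \left(-4 + 7 \left(-12\right)\right)\right) = \left(-298990 + 545 \cdot \frac{1}{547} \cdot 548\right) - \left(-146 + 6 \left(-4 - 84\right)\right) = \left(-298990 + 545 \cdot \frac{1}{547} \cdot 548\right) + \left(146 - -528\right) = \left(-298990 + \frac{298660}{547}\right) + \left(146 + 528\right) = - \frac{163248870}{547} + 674 = - \frac{162880192}{547}$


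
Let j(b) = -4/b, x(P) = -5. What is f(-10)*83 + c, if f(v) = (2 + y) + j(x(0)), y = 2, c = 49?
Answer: 2237/5 ≈ 447.40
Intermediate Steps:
f(v) = 24/5 (f(v) = (2 + 2) - 4/(-5) = 4 - 4*(-⅕) = 4 + ⅘ = 24/5)
f(-10)*83 + c = (24/5)*83 + 49 = 1992/5 + 49 = 2237/5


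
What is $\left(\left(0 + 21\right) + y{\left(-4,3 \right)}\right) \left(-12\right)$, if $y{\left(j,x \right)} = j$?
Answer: $-204$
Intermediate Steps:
$\left(\left(0 + 21\right) + y{\left(-4,3 \right)}\right) \left(-12\right) = \left(\left(0 + 21\right) - 4\right) \left(-12\right) = \left(21 - 4\right) \left(-12\right) = 17 \left(-12\right) = -204$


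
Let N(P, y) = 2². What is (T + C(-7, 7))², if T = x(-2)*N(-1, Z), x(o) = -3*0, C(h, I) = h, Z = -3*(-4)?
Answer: 49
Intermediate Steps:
Z = 12
x(o) = 0
N(P, y) = 4
T = 0 (T = 0*4 = 0)
(T + C(-7, 7))² = (0 - 7)² = (-7)² = 49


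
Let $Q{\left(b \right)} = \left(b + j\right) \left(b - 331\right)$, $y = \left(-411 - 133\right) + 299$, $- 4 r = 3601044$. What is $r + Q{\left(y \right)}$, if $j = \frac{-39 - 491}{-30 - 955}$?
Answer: $- \frac{149611833}{197} \approx -7.5945 \cdot 10^{5}$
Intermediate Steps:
$r = -900261$ ($r = \left(- \frac{1}{4}\right) 3601044 = -900261$)
$j = \frac{106}{197}$ ($j = - \frac{530}{-985} = \left(-530\right) \left(- \frac{1}{985}\right) = \frac{106}{197} \approx 0.53807$)
$y = -245$ ($y = -544 + 299 = -245$)
$Q{\left(b \right)} = \left(-331 + b\right) \left(\frac{106}{197} + b\right)$ ($Q{\left(b \right)} = \left(b + \frac{106}{197}\right) \left(b - 331\right) = \left(\frac{106}{197} + b\right) \left(-331 + b\right) = \left(-331 + b\right) \left(\frac{106}{197} + b\right)$)
$r + Q{\left(y \right)} = -900261 - \left(- \frac{15914659}{197} - 60025\right) = -900261 + \left(- \frac{35086}{197} + 60025 + \frac{15949745}{197}\right) = -900261 + \frac{27739584}{197} = - \frac{149611833}{197}$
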